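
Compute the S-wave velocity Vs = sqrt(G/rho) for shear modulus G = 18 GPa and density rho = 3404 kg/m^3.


Convert G to Pa: G = 18e9 Pa
Compute G/rho = 18e9 / 3404 = 5287896.5922
Vs = sqrt(5287896.5922) = 2299.54 m/s

2299.54


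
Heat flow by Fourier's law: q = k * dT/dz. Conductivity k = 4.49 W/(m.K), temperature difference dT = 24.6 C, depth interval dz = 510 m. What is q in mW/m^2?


q = k * dT / dz * 1000
= 4.49 * 24.6 / 510 * 1000
= 0.216576 * 1000
= 216.5765 mW/m^2

216.5765


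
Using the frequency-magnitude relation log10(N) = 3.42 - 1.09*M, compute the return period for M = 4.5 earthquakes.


log10(N) = 3.42 - 1.09*4.5 = -1.485
N = 10^-1.485 = 0.032734
T = 1/N = 1/0.032734 = 30.5492 years

30.5492


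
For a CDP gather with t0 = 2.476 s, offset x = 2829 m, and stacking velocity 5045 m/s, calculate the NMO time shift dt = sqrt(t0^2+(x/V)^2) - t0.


x/Vnmo = 2829/5045 = 0.560753
(x/Vnmo)^2 = 0.314444
t0^2 = 6.130576
sqrt(6.130576 + 0.314444) = 2.538704
dt = 2.538704 - 2.476 = 0.062704

0.062704


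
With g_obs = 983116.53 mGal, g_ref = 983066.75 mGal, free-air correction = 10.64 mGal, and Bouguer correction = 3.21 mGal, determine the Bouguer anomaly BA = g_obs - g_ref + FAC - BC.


BA = g_obs - g_ref + FAC - BC
= 983116.53 - 983066.75 + 10.64 - 3.21
= 57.21 mGal

57.21


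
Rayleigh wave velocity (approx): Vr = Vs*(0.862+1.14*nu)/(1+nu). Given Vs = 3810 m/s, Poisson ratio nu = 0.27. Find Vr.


Numerator factor = 0.862 + 1.14*0.27 = 1.1698
Denominator = 1 + 0.27 = 1.27
Vr = 3810 * 1.1698 / 1.27 = 3509.4 m/s

3509.4


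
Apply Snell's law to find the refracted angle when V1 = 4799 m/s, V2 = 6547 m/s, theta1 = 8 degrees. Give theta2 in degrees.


sin(theta1) = sin(8 deg) = 0.139173
sin(theta2) = V2/V1 * sin(theta1) = 6547/4799 * 0.139173 = 0.189866
theta2 = arcsin(0.189866) = 10.945 degrees

10.945


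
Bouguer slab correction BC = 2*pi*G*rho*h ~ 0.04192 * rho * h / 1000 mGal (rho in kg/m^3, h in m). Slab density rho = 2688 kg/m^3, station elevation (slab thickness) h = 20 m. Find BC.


BC = 0.04192 * rho * h / 1000
= 0.04192 * 2688 * 20 / 1000
= 2.2536 mGal

2.2536


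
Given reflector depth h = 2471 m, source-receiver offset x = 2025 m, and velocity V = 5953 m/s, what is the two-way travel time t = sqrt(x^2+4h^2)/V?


x^2 + 4h^2 = 2025^2 + 4*2471^2 = 4100625 + 24423364 = 28523989
sqrt(28523989) = 5340.7854
t = 5340.7854 / 5953 = 0.8972 s

0.8972


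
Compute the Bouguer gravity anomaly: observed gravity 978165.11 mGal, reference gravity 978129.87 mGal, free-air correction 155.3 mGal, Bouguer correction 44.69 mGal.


BA = g_obs - g_ref + FAC - BC
= 978165.11 - 978129.87 + 155.3 - 44.69
= 145.85 mGal

145.85


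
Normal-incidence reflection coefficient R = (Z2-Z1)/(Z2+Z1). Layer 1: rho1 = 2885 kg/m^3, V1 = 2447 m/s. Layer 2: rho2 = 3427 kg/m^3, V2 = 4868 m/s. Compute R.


Z1 = 2885 * 2447 = 7059595
Z2 = 3427 * 4868 = 16682636
R = (16682636 - 7059595) / (16682636 + 7059595) = 9623041 / 23742231 = 0.4053

0.4053


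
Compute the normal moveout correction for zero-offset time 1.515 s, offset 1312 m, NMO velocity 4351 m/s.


x/Vnmo = 1312/4351 = 0.30154
(x/Vnmo)^2 = 0.090926
t0^2 = 2.295225
sqrt(2.295225 + 0.090926) = 1.544717
dt = 1.544717 - 1.515 = 0.029717

0.029717


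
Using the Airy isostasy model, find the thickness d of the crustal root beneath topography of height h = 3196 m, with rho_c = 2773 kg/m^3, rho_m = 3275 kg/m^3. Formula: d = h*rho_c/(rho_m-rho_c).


rho_m - rho_c = 3275 - 2773 = 502
d = 3196 * 2773 / 502
= 8862508 / 502
= 17654.4 m

17654.4


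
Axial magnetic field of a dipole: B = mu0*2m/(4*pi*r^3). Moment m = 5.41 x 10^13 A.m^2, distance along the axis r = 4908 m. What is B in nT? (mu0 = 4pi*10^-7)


m = 5.41 x 10^13 = 54100000000000 A.m^2
2m = 108200000000000 A.m^2
r^3 = 4908^3 = 118226181312
B = (4pi*10^-7) * 108200000000000 / (4*pi * 118226181312) * 1e9
= 135968130.047366 / 1485674010687.02 * 1e9
= 91519.4915 nT

91519.4915


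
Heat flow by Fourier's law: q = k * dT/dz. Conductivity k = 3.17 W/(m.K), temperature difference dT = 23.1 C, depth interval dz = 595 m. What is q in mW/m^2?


q = k * dT / dz * 1000
= 3.17 * 23.1 / 595 * 1000
= 0.123071 * 1000
= 123.0706 mW/m^2

123.0706


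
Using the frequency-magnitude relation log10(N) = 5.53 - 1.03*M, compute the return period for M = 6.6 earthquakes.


log10(N) = 5.53 - 1.03*6.6 = -1.268
N = 10^-1.268 = 0.053951
T = 1/N = 1/0.053951 = 18.5353 years

18.5353


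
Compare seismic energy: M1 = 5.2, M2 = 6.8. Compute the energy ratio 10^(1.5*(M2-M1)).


M2 - M1 = 6.8 - 5.2 = 1.6
1.5 * 1.6 = 2.4
ratio = 10^2.4 = 251.19

251.19


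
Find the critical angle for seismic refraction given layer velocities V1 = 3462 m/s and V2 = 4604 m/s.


V1/V2 = 3462/4604 = 0.751955
theta_c = arcsin(0.751955) = 48.76 degrees

48.76


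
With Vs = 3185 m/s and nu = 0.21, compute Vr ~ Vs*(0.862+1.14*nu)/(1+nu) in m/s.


Numerator factor = 0.862 + 1.14*0.21 = 1.1014
Denominator = 1 + 0.21 = 1.21
Vr = 3185 * 1.1014 / 1.21 = 2899.14 m/s

2899.14


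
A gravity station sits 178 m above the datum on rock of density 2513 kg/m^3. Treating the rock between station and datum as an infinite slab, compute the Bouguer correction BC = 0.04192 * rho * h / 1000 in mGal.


BC = 0.04192 * rho * h / 1000
= 0.04192 * 2513 * 178 / 1000
= 18.7514 mGal

18.7514


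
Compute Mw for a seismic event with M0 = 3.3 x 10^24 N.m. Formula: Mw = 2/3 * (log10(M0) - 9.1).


log10(M0) = log10(3.3 x 10^24) = 24.5185
Mw = 2/3 * (24.5185 - 9.1)
= 2/3 * 15.4185
= 10.28

10.28


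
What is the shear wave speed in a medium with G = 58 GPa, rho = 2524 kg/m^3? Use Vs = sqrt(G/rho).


Convert G to Pa: G = 58e9 Pa
Compute G/rho = 58e9 / 2524 = 22979397.7813
Vs = sqrt(22979397.7813) = 4793.68 m/s

4793.68


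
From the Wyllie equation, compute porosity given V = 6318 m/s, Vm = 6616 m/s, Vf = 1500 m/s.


1/V - 1/Vm = 1/6318 - 1/6616 = 7.13e-06
1/Vf - 1/Vm = 1/1500 - 1/6616 = 0.00051552
phi = 7.13e-06 / 0.00051552 = 0.0138

0.0138


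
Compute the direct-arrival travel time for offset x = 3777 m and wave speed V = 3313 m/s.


t = x / V
= 3777 / 3313
= 1.1401 s

1.1401


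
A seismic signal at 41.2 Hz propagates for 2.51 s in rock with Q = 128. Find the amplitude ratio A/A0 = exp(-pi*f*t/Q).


pi*f*t/Q = pi*41.2*2.51/128 = 2.538112
A/A0 = exp(-2.538112) = 0.079015

0.079015


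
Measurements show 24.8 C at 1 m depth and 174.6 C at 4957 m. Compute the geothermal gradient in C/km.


dT = 174.6 - 24.8 = 149.8 C
dz = 4957 - 1 = 4956 m
gradient = dT/dz * 1000 = 149.8/4956 * 1000 = 30.226 C/km

30.226


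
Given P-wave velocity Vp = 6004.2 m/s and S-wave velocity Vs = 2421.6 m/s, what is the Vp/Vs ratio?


Vp/Vs = 6004.2 / 2421.6
= 2.4794

2.4794


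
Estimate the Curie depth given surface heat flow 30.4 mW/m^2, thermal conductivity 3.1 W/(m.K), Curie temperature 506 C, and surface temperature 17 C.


T_Curie - T_surf = 506 - 17 = 489 C
Convert q to W/m^2: 30.4 mW/m^2 = 0.0304 W/m^2
d = 489 * 3.1 / 0.0304 = 49865.13 m

49865.13


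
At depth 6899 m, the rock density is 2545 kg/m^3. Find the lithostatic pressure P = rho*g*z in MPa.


P = rho * g * z / 1e6
= 2545 * 9.81 * 6899 / 1e6
= 172243538.55 / 1e6
= 172.2435 MPa

172.2435


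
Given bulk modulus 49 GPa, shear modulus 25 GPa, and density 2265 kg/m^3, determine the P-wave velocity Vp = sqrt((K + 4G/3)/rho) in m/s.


First compute the effective modulus:
K + 4G/3 = 49e9 + 4*25e9/3 = 82333333333.33 Pa
Then divide by density:
82333333333.33 / 2265 = 36350257.5423 Pa/(kg/m^3)
Take the square root:
Vp = sqrt(36350257.5423) = 6029.12 m/s

6029.12


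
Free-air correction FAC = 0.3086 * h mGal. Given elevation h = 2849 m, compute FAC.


FAC = 0.3086 * h
= 0.3086 * 2849
= 879.2014 mGal

879.2014


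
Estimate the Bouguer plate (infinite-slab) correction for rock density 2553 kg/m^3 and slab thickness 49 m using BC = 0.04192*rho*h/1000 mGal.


BC = 0.04192 * rho * h / 1000
= 0.04192 * 2553 * 49 / 1000
= 5.2441 mGal

5.2441


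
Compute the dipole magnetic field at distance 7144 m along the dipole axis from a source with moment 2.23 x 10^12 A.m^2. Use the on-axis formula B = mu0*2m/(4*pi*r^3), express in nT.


m = 2.23 x 10^12 = 2230000000000 A.m^2
2m = 4460000000000 A.m^2
r^3 = 7144^3 = 364606441984
B = (4pi*10^-7) * 4460000000000 / (4*pi * 364606441984) * 1e9
= 5604601.294004 / 4581779678353.79 * 1e9
= 1223.2368 nT

1223.2368


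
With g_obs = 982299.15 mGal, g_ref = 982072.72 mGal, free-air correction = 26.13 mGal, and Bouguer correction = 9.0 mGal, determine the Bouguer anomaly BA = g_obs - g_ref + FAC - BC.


BA = g_obs - g_ref + FAC - BC
= 982299.15 - 982072.72 + 26.13 - 9.0
= 243.56 mGal

243.56


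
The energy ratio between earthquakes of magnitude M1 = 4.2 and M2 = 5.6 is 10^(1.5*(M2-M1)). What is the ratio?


M2 - M1 = 5.6 - 4.2 = 1.4
1.5 * 1.4 = 2.1
ratio = 10^2.1 = 125.89

125.89


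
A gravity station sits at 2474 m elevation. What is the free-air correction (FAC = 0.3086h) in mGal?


FAC = 0.3086 * h
= 0.3086 * 2474
= 763.4764 mGal

763.4764


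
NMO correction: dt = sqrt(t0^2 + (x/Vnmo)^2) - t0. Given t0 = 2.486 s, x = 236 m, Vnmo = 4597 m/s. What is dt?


x/Vnmo = 236/4597 = 0.051338
(x/Vnmo)^2 = 0.002636
t0^2 = 6.180196
sqrt(6.180196 + 0.002636) = 2.48653
dt = 2.48653 - 2.486 = 0.00053

5.300000e-04


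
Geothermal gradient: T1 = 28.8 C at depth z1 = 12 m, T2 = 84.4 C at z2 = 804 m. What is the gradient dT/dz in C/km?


dT = 84.4 - 28.8 = 55.6 C
dz = 804 - 12 = 792 m
gradient = dT/dz * 1000 = 55.6/792 * 1000 = 70.202 C/km

70.202


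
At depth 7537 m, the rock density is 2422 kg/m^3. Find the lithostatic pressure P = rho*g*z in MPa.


P = rho * g * z / 1e6
= 2422 * 9.81 * 7537 / 1e6
= 179077763.34 / 1e6
= 179.0778 MPa

179.0778


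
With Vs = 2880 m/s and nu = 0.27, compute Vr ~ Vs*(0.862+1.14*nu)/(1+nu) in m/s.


Numerator factor = 0.862 + 1.14*0.27 = 1.1698
Denominator = 1 + 0.27 = 1.27
Vr = 2880 * 1.1698 / 1.27 = 2652.77 m/s

2652.77


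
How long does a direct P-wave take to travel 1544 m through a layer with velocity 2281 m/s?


t = x / V
= 1544 / 2281
= 0.6769 s

0.6769


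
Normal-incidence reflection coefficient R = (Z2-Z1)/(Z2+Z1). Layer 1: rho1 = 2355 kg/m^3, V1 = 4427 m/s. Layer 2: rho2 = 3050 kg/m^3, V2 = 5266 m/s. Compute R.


Z1 = 2355 * 4427 = 10425585
Z2 = 3050 * 5266 = 16061300
R = (16061300 - 10425585) / (16061300 + 10425585) = 5635715 / 26486885 = 0.2128

0.2128


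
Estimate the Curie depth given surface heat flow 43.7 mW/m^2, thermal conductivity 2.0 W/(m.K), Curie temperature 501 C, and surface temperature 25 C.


T_Curie - T_surf = 501 - 25 = 476 C
Convert q to W/m^2: 43.7 mW/m^2 = 0.0437 W/m^2
d = 476 * 2.0 / 0.0437 = 21784.9 m

21784.9


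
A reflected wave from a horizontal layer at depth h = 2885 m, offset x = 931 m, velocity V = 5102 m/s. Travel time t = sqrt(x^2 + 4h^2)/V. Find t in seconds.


x^2 + 4h^2 = 931^2 + 4*2885^2 = 866761 + 33292900 = 34159661
sqrt(34159661) = 5844.6267
t = 5844.6267 / 5102 = 1.1456 s

1.1456


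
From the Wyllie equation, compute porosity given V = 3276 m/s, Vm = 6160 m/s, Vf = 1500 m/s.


1/V - 1/Vm = 1/3276 - 1/6160 = 0.00014291
1/Vf - 1/Vm = 1/1500 - 1/6160 = 0.00050433
phi = 0.00014291 / 0.00050433 = 0.2834

0.2834


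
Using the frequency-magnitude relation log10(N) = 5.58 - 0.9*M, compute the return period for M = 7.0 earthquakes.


log10(N) = 5.58 - 0.9*7.0 = -0.72
N = 10^-0.72 = 0.190546
T = 1/N = 1/0.190546 = 5.2481 years

5.2481


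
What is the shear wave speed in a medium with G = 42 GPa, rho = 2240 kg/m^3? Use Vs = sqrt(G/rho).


Convert G to Pa: G = 42e9 Pa
Compute G/rho = 42e9 / 2240 = 18750000.0
Vs = sqrt(18750000.0) = 4330.13 m/s

4330.13


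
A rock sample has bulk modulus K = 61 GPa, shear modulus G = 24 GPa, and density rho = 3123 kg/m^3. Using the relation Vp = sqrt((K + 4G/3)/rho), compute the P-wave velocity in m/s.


First compute the effective modulus:
K + 4G/3 = 61e9 + 4*24e9/3 = 93000000000.0 Pa
Then divide by density:
93000000000.0 / 3123 = 29779058.5975 Pa/(kg/m^3)
Take the square root:
Vp = sqrt(29779058.5975) = 5457.02 m/s

5457.02


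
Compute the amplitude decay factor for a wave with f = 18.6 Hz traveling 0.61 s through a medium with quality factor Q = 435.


pi*f*t/Q = pi*18.6*0.61/435 = 0.081941
A/A0 = exp(-0.081941) = 0.921326

0.921326


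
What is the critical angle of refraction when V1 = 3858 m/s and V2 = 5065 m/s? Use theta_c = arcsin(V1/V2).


V1/V2 = 3858/5065 = 0.761698
theta_c = arcsin(0.761698) = 49.6141 degrees

49.6141


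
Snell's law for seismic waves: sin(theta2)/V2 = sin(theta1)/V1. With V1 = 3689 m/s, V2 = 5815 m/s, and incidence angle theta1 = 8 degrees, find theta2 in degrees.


sin(theta1) = sin(8 deg) = 0.139173
sin(theta2) = V2/V1 * sin(theta1) = 5815/3689 * 0.139173 = 0.21938
theta2 = arcsin(0.21938) = 12.6726 degrees

12.6726


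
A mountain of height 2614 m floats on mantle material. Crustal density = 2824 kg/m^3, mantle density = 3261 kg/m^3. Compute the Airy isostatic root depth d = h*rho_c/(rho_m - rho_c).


rho_m - rho_c = 3261 - 2824 = 437
d = 2614 * 2824 / 437
= 7381936 / 437
= 16892.3 m

16892.3


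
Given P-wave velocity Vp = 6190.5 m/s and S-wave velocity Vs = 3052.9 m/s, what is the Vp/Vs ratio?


Vp/Vs = 6190.5 / 3052.9
= 2.0277

2.0277


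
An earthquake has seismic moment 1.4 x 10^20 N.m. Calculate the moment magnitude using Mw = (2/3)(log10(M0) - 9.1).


log10(M0) = log10(1.4 x 10^20) = 20.1461
Mw = 2/3 * (20.1461 - 9.1)
= 2/3 * 11.0461
= 7.36

7.36


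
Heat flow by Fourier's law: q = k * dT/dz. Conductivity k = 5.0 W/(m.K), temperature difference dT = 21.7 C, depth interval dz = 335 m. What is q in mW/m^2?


q = k * dT / dz * 1000
= 5.0 * 21.7 / 335 * 1000
= 0.323881 * 1000
= 323.8806 mW/m^2

323.8806


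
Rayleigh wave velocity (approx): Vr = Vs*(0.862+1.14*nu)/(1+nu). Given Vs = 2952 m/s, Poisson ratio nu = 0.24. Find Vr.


Numerator factor = 0.862 + 1.14*0.24 = 1.1356
Denominator = 1 + 0.24 = 1.24
Vr = 2952 * 1.1356 / 1.24 = 2703.46 m/s

2703.46


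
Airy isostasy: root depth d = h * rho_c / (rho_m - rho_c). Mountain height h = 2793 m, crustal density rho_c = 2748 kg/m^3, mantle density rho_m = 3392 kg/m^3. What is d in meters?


rho_m - rho_c = 3392 - 2748 = 644
d = 2793 * 2748 / 644
= 7675164 / 644
= 11917.96 m

11917.96


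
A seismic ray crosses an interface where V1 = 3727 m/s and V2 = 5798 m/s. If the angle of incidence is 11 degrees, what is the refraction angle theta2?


sin(theta1) = sin(11 deg) = 0.190809
sin(theta2) = V2/V1 * sin(theta1) = 5798/3727 * 0.190809 = 0.296837
theta2 = arcsin(0.296837) = 17.2677 degrees

17.2677


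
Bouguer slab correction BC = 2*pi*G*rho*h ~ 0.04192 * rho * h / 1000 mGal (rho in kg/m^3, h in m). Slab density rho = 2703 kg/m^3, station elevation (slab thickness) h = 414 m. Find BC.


BC = 0.04192 * rho * h / 1000
= 0.04192 * 2703 * 414 / 1000
= 46.9102 mGal

46.9102


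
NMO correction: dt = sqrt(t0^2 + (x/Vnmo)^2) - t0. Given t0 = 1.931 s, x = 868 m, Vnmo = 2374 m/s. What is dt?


x/Vnmo = 868/2374 = 0.365628
(x/Vnmo)^2 = 0.133684
t0^2 = 3.728761
sqrt(3.728761 + 0.133684) = 1.96531
dt = 1.96531 - 1.931 = 0.03431

0.03431


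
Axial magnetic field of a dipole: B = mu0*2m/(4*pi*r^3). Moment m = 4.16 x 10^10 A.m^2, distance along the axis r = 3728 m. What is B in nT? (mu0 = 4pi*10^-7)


m = 4.16 x 10^10 = 41600000000 A.m^2
2m = 83200000000 A.m^2
r^3 = 3728^3 = 51811684352
B = (4pi*10^-7) * 83200000000 / (4*pi * 51811684352) * 1e9
= 104552.203511 / 651084827721.43 * 1e9
= 160.5815 nT

160.5815


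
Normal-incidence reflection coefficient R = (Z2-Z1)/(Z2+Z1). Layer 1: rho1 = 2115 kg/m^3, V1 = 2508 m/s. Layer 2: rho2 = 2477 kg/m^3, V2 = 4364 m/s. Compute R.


Z1 = 2115 * 2508 = 5304420
Z2 = 2477 * 4364 = 10809628
R = (10809628 - 5304420) / (10809628 + 5304420) = 5505208 / 16114048 = 0.3416

0.3416


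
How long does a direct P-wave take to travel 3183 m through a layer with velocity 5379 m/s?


t = x / V
= 3183 / 5379
= 0.5917 s

0.5917


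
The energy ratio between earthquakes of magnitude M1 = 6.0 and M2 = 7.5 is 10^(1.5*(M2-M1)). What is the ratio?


M2 - M1 = 7.5 - 6.0 = 1.5
1.5 * 1.5 = 2.25
ratio = 10^2.25 = 177.83

177.83


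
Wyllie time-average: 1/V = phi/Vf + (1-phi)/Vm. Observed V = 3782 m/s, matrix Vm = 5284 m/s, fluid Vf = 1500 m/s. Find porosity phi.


1/V - 1/Vm = 1/3782 - 1/5284 = 7.516e-05
1/Vf - 1/Vm = 1/1500 - 1/5284 = 0.00047742
phi = 7.516e-05 / 0.00047742 = 0.1574

0.1574


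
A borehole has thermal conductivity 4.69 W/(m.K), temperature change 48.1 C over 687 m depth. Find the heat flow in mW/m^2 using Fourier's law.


q = k * dT / dz * 1000
= 4.69 * 48.1 / 687 * 1000
= 0.328368 * 1000
= 328.3683 mW/m^2

328.3683


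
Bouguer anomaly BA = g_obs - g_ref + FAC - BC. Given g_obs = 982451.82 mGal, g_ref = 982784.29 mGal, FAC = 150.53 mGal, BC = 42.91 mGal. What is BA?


BA = g_obs - g_ref + FAC - BC
= 982451.82 - 982784.29 + 150.53 - 42.91
= -224.85 mGal

-224.85


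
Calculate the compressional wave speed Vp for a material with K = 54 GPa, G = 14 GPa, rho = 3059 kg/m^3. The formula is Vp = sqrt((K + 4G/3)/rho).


First compute the effective modulus:
K + 4G/3 = 54e9 + 4*14e9/3 = 72666666666.67 Pa
Then divide by density:
72666666666.67 / 3059 = 23755039.7733 Pa/(kg/m^3)
Take the square root:
Vp = sqrt(23755039.7733) = 4873.91 m/s

4873.91


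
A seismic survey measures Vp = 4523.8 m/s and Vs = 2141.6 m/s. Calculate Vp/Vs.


Vp/Vs = 4523.8 / 2141.6
= 2.1123

2.1123


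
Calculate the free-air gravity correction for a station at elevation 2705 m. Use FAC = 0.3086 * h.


FAC = 0.3086 * h
= 0.3086 * 2705
= 834.763 mGal

834.763


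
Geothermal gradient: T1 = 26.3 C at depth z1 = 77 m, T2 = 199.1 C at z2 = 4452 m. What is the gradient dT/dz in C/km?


dT = 199.1 - 26.3 = 172.8 C
dz = 4452 - 77 = 4375 m
gradient = dT/dz * 1000 = 172.8/4375 * 1000 = 39.4971 C/km

39.4971


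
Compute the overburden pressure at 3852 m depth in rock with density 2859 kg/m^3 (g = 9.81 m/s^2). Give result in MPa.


P = rho * g * z / 1e6
= 2859 * 9.81 * 3852 / 1e6
= 108036235.08 / 1e6
= 108.0362 MPa

108.0362


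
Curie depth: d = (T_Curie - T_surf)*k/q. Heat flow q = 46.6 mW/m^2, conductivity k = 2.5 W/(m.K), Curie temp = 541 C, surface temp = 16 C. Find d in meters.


T_Curie - T_surf = 541 - 16 = 525 C
Convert q to W/m^2: 46.6 mW/m^2 = 0.0466 W/m^2
d = 525 * 2.5 / 0.0466 = 28165.24 m

28165.24


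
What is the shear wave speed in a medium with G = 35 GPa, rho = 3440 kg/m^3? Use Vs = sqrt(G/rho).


Convert G to Pa: G = 35e9 Pa
Compute G/rho = 35e9 / 3440 = 10174418.6047
Vs = sqrt(10174418.6047) = 3189.74 m/s

3189.74


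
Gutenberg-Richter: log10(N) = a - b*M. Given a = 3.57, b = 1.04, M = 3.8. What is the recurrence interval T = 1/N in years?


log10(N) = 3.57 - 1.04*3.8 = -0.382
N = 10^-0.382 = 0.414954
T = 1/N = 1/0.414954 = 2.4099 years

2.4099


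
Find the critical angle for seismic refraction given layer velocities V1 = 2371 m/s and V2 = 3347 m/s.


V1/V2 = 2371/3347 = 0.708396
theta_c = arcsin(0.708396) = 45.1045 degrees

45.1045


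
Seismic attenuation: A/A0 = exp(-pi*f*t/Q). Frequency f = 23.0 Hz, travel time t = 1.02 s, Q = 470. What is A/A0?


pi*f*t/Q = pi*23.0*1.02/470 = 0.156812
A/A0 = exp(-0.156812) = 0.854865

0.854865


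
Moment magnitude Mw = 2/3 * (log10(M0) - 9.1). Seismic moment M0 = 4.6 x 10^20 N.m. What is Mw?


log10(M0) = log10(4.6 x 10^20) = 20.6628
Mw = 2/3 * (20.6628 - 9.1)
= 2/3 * 11.5628
= 7.71

7.71


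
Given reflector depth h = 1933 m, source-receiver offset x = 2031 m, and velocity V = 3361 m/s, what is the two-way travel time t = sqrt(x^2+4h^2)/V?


x^2 + 4h^2 = 2031^2 + 4*1933^2 = 4124961 + 14945956 = 19070917
sqrt(19070917) = 4367.0261
t = 4367.0261 / 3361 = 1.2993 s

1.2993


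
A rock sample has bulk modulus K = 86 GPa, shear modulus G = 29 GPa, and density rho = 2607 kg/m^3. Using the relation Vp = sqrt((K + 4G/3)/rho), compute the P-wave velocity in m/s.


First compute the effective modulus:
K + 4G/3 = 86e9 + 4*29e9/3 = 124666666666.67 Pa
Then divide by density:
124666666666.67 / 2607 = 47819971.8706 Pa/(kg/m^3)
Take the square root:
Vp = sqrt(47819971.8706) = 6915.2 m/s

6915.2


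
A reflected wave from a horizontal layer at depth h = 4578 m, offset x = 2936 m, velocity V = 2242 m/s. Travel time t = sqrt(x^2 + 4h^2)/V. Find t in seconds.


x^2 + 4h^2 = 2936^2 + 4*4578^2 = 8620096 + 83832336 = 92452432
sqrt(92452432) = 9615.2188
t = 9615.2188 / 2242 = 4.2887 s

4.2887


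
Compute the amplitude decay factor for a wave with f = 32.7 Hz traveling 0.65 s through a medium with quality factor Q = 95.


pi*f*t/Q = pi*32.7*0.65/95 = 0.70289
A/A0 = exp(-0.70289) = 0.495152

0.495152


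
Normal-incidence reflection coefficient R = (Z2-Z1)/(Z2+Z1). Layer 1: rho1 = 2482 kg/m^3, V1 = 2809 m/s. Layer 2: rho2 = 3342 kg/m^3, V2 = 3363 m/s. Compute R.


Z1 = 2482 * 2809 = 6971938
Z2 = 3342 * 3363 = 11239146
R = (11239146 - 6971938) / (11239146 + 6971938) = 4267208 / 18211084 = 0.2343

0.2343


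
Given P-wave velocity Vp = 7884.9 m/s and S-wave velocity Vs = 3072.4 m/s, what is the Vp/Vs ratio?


Vp/Vs = 7884.9 / 3072.4
= 2.5664

2.5664


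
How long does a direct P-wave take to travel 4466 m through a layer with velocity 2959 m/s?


t = x / V
= 4466 / 2959
= 1.5093 s

1.5093


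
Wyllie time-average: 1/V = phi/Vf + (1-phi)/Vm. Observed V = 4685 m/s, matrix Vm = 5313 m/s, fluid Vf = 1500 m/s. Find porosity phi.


1/V - 1/Vm = 1/4685 - 1/5313 = 2.523e-05
1/Vf - 1/Vm = 1/1500 - 1/5313 = 0.00047845
phi = 2.523e-05 / 0.00047845 = 0.0527

0.0527


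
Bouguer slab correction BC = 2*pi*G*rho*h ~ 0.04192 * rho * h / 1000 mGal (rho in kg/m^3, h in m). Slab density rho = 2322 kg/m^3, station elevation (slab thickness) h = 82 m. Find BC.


BC = 0.04192 * rho * h / 1000
= 0.04192 * 2322 * 82 / 1000
= 7.9817 mGal

7.9817


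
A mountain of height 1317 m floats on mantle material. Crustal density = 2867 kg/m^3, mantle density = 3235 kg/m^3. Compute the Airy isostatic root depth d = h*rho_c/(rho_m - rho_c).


rho_m - rho_c = 3235 - 2867 = 368
d = 1317 * 2867 / 368
= 3775839 / 368
= 10260.43 m

10260.43


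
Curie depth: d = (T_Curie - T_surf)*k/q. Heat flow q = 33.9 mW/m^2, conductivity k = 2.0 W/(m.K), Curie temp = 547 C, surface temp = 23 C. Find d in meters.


T_Curie - T_surf = 547 - 23 = 524 C
Convert q to W/m^2: 33.9 mW/m^2 = 0.0339 W/m^2
d = 524 * 2.0 / 0.0339 = 30914.45 m

30914.45


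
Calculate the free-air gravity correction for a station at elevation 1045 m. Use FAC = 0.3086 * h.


FAC = 0.3086 * h
= 0.3086 * 1045
= 322.487 mGal

322.487


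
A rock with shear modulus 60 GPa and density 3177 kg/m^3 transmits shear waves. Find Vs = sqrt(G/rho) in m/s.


Convert G to Pa: G = 60e9 Pa
Compute G/rho = 60e9 / 3177 = 18885741.2653
Vs = sqrt(18885741.2653) = 4345.77 m/s

4345.77


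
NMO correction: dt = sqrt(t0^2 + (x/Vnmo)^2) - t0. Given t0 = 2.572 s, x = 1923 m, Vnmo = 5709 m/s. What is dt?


x/Vnmo = 1923/5709 = 0.336837
(x/Vnmo)^2 = 0.113459
t0^2 = 6.615184
sqrt(6.615184 + 0.113459) = 2.593963
dt = 2.593963 - 2.572 = 0.021963

0.021963


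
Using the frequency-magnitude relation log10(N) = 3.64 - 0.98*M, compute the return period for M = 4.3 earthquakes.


log10(N) = 3.64 - 0.98*4.3 = -0.574
N = 10^-0.574 = 0.266686
T = 1/N = 1/0.266686 = 3.7497 years

3.7497


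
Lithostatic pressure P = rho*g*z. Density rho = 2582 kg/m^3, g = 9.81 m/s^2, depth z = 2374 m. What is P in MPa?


P = rho * g * z / 1e6
= 2582 * 9.81 * 2374 / 1e6
= 60132043.08 / 1e6
= 60.132 MPa

60.132


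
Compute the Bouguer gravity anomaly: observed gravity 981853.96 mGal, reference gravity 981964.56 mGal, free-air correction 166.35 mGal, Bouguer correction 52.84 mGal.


BA = g_obs - g_ref + FAC - BC
= 981853.96 - 981964.56 + 166.35 - 52.84
= 2.91 mGal

2.91


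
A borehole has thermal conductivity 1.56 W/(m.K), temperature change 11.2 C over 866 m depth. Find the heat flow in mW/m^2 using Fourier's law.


q = k * dT / dz * 1000
= 1.56 * 11.2 / 866 * 1000
= 0.020176 * 1000
= 20.1755 mW/m^2

20.1755


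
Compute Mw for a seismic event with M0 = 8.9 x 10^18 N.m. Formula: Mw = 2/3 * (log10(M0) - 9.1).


log10(M0) = log10(8.9 x 10^18) = 18.9494
Mw = 2/3 * (18.9494 - 9.1)
= 2/3 * 9.8494
= 6.57

6.57


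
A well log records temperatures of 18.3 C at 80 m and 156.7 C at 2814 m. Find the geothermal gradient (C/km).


dT = 156.7 - 18.3 = 138.4 C
dz = 2814 - 80 = 2734 m
gradient = dT/dz * 1000 = 138.4/2734 * 1000 = 50.6218 C/km

50.6218


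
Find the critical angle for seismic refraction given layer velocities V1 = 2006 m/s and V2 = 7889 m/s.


V1/V2 = 2006/7889 = 0.254278
theta_c = arcsin(0.254278) = 14.7308 degrees

14.7308


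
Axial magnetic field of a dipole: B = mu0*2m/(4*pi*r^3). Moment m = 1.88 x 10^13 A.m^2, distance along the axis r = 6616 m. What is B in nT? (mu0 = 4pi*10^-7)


m = 1.88 x 10^13 = 18800000000000 A.m^2
2m = 37600000000000 A.m^2
r^3 = 6616^3 = 289591952896
B = (4pi*10^-7) * 37600000000000 / (4*pi * 289591952896) * 1e9
= 47249553.50999 / 3639119807027.18 * 1e9
= 12983.7862 nT

12983.7862


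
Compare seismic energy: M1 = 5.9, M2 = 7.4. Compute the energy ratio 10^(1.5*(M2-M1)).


M2 - M1 = 7.4 - 5.9 = 1.5
1.5 * 1.5 = 2.25
ratio = 10^2.25 = 177.83

177.83


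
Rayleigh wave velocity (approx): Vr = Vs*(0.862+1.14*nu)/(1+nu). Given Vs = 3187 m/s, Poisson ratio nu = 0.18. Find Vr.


Numerator factor = 0.862 + 1.14*0.18 = 1.0672
Denominator = 1 + 0.18 = 1.18
Vr = 3187 * 1.0672 / 1.18 = 2882.34 m/s

2882.34


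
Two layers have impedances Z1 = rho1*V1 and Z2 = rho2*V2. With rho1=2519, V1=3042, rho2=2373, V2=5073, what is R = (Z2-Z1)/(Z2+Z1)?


Z1 = 2519 * 3042 = 7662798
Z2 = 2373 * 5073 = 12038229
R = (12038229 - 7662798) / (12038229 + 7662798) = 4375431 / 19701027 = 0.2221

0.2221


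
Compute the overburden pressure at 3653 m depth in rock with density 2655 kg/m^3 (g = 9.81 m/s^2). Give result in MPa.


P = rho * g * z / 1e6
= 2655 * 9.81 * 3653 / 1e6
= 95144394.15 / 1e6
= 95.1444 MPa

95.1444


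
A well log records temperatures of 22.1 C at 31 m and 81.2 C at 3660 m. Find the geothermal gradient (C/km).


dT = 81.2 - 22.1 = 59.1 C
dz = 3660 - 31 = 3629 m
gradient = dT/dz * 1000 = 59.1/3629 * 1000 = 16.2855 C/km

16.2855


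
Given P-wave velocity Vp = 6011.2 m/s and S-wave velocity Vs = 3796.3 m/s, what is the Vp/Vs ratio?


Vp/Vs = 6011.2 / 3796.3
= 1.5834

1.5834


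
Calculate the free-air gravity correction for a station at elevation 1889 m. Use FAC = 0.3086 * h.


FAC = 0.3086 * h
= 0.3086 * 1889
= 582.9454 mGal

582.9454


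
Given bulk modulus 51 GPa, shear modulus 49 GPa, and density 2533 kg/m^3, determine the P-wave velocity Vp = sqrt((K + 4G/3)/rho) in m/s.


First compute the effective modulus:
K + 4G/3 = 51e9 + 4*49e9/3 = 116333333333.33 Pa
Then divide by density:
116333333333.33 / 2533 = 45927095.6705 Pa/(kg/m^3)
Take the square root:
Vp = sqrt(45927095.6705) = 6776.95 m/s

6776.95


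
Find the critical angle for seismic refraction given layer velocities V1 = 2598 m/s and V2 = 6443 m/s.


V1/V2 = 2598/6443 = 0.403228
theta_c = arcsin(0.403228) = 23.7802 degrees

23.7802


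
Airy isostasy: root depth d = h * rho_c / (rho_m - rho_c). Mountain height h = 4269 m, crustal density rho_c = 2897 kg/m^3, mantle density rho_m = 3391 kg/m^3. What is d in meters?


rho_m - rho_c = 3391 - 2897 = 494
d = 4269 * 2897 / 494
= 12367293 / 494
= 25035.01 m

25035.01


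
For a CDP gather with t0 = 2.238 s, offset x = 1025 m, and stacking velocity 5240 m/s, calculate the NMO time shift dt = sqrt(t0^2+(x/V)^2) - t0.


x/Vnmo = 1025/5240 = 0.195611
(x/Vnmo)^2 = 0.038264
t0^2 = 5.008644
sqrt(5.008644 + 0.038264) = 2.246532
dt = 2.246532 - 2.238 = 0.008532

0.008532


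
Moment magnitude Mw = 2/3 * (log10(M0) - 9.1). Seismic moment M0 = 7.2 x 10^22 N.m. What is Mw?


log10(M0) = log10(7.2 x 10^22) = 22.8573
Mw = 2/3 * (22.8573 - 9.1)
= 2/3 * 13.7573
= 9.17

9.17


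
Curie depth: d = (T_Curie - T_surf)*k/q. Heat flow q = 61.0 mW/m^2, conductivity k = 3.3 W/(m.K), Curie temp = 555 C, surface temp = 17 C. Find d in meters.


T_Curie - T_surf = 555 - 17 = 538 C
Convert q to W/m^2: 61.0 mW/m^2 = 0.061 W/m^2
d = 538 * 3.3 / 0.061 = 29104.92 m

29104.92


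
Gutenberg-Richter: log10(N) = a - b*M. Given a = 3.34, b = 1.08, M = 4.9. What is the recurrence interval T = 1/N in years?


log10(N) = 3.34 - 1.08*4.9 = -1.952
N = 10^-1.952 = 0.011169
T = 1/N = 1/0.011169 = 89.5365 years

89.5365


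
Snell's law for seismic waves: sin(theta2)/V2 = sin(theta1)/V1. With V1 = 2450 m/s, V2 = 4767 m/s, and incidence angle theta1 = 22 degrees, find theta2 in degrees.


sin(theta1) = sin(22 deg) = 0.374607
sin(theta2) = V2/V1 * sin(theta1) = 4767/2450 * 0.374607 = 0.728877
theta2 = arcsin(0.728877) = 46.7924 degrees

46.7924


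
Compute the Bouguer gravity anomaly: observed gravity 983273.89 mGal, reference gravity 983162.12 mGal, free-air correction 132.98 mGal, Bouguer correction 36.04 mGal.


BA = g_obs - g_ref + FAC - BC
= 983273.89 - 983162.12 + 132.98 - 36.04
= 208.71 mGal

208.71


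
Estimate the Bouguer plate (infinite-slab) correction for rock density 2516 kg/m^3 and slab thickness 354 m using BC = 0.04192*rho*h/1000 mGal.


BC = 0.04192 * rho * h / 1000
= 0.04192 * 2516 * 354 / 1000
= 37.3366 mGal

37.3366


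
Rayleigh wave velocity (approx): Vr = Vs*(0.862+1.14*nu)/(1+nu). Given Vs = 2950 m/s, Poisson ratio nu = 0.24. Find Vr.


Numerator factor = 0.862 + 1.14*0.24 = 1.1356
Denominator = 1 + 0.24 = 1.24
Vr = 2950 * 1.1356 / 1.24 = 2701.63 m/s

2701.63


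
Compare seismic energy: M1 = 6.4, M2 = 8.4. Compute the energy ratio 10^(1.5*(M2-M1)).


M2 - M1 = 8.4 - 6.4 = 2.0
1.5 * 2.0 = 3.0
ratio = 10^3.0 = 1000.0

1000.0


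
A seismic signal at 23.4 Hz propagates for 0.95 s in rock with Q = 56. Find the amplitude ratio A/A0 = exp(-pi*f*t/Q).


pi*f*t/Q = pi*23.4*0.95/56 = 1.2471
A/A0 = exp(-1.2471) = 0.287337

0.287337


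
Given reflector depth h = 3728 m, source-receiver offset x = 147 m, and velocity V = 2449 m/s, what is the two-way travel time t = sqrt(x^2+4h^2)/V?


x^2 + 4h^2 = 147^2 + 4*3728^2 = 21609 + 55591936 = 55613545
sqrt(55613545) = 7457.449
t = 7457.449 / 2449 = 3.0451 s

3.0451


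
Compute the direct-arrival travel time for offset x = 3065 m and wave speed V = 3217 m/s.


t = x / V
= 3065 / 3217
= 0.9528 s

0.9528


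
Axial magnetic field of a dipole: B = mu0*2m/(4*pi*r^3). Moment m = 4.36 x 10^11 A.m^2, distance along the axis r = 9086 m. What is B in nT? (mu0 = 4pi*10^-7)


m = 4.36 x 10^11 = 436000000000 A.m^2
2m = 872000000000 A.m^2
r^3 = 9086^3 = 750098328056
B = (4pi*10^-7) * 872000000000 / (4*pi * 750098328056) * 1e9
= 1095787.517572 / 9426013587562.87 * 1e9
= 116.2514 nT

116.2514


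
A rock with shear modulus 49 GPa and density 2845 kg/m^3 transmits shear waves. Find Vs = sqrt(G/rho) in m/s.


Convert G to Pa: G = 49e9 Pa
Compute G/rho = 49e9 / 2845 = 17223198.594
Vs = sqrt(17223198.594) = 4150.08 m/s

4150.08


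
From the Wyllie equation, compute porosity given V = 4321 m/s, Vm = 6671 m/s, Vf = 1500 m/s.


1/V - 1/Vm = 1/4321 - 1/6671 = 8.153e-05
1/Vf - 1/Vm = 1/1500 - 1/6671 = 0.00051676
phi = 8.153e-05 / 0.00051676 = 0.1578

0.1578


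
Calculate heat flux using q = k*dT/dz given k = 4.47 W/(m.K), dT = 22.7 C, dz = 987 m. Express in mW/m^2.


q = k * dT / dz * 1000
= 4.47 * 22.7 / 987 * 1000
= 0.102805 * 1000
= 102.8055 mW/m^2

102.8055


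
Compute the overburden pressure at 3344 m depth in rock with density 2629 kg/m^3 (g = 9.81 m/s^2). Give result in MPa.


P = rho * g * z / 1e6
= 2629 * 9.81 * 3344 / 1e6
= 86243398.56 / 1e6
= 86.2434 MPa

86.2434


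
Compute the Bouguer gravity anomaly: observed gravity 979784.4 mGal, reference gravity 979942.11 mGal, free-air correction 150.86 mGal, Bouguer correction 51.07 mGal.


BA = g_obs - g_ref + FAC - BC
= 979784.4 - 979942.11 + 150.86 - 51.07
= -57.92 mGal

-57.92


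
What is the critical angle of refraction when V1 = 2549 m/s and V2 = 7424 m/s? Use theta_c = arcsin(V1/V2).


V1/V2 = 2549/7424 = 0.343346
theta_c = arcsin(0.343346) = 20.0809 degrees

20.0809


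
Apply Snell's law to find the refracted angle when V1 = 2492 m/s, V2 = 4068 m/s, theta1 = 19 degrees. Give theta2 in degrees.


sin(theta1) = sin(19 deg) = 0.325568
sin(theta2) = V2/V1 * sin(theta1) = 4068/2492 * 0.325568 = 0.531465
theta2 = arcsin(0.531465) = 32.1045 degrees

32.1045


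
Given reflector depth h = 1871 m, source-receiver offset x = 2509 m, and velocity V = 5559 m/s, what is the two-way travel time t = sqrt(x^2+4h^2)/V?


x^2 + 4h^2 = 2509^2 + 4*1871^2 = 6295081 + 14002564 = 20297645
sqrt(20297645) = 4505.2908
t = 4505.2908 / 5559 = 0.8104 s

0.8104


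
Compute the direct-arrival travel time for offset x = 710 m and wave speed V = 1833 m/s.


t = x / V
= 710 / 1833
= 0.3873 s

0.3873


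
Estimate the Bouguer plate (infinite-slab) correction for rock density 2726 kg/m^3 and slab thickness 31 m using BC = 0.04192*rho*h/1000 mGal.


BC = 0.04192 * rho * h / 1000
= 0.04192 * 2726 * 31 / 1000
= 3.5425 mGal

3.5425


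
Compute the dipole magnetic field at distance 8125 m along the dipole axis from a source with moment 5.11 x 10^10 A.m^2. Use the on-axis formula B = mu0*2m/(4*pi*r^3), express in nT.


m = 5.11 x 10^10 = 51100000000 A.m^2
2m = 102200000000 A.m^2
r^3 = 8125^3 = 536376953125
B = (4pi*10^-7) * 102200000000 / (4*pi * 536376953125) * 1e9
= 128428.307679 / 6740311581969.51 * 1e9
= 19.0538 nT

19.0538


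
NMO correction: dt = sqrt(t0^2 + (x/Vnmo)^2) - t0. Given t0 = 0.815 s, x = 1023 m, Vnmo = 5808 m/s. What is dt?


x/Vnmo = 1023/5808 = 0.176136
(x/Vnmo)^2 = 0.031024
t0^2 = 0.664225
sqrt(0.664225 + 0.031024) = 0.833816
dt = 0.833816 - 0.815 = 0.018816

0.018816


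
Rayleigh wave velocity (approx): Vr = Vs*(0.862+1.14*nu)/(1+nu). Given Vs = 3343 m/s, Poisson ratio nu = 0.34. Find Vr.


Numerator factor = 0.862 + 1.14*0.34 = 1.2496
Denominator = 1 + 0.34 = 1.34
Vr = 3343 * 1.2496 / 1.34 = 3117.47 m/s

3117.47


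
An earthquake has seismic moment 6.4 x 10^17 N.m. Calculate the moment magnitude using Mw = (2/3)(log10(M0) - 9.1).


log10(M0) = log10(6.4 x 10^17) = 17.8062
Mw = 2/3 * (17.8062 - 9.1)
= 2/3 * 8.7062
= 5.8

5.8


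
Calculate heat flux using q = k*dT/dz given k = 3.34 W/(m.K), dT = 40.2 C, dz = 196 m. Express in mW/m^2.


q = k * dT / dz * 1000
= 3.34 * 40.2 / 196 * 1000
= 0.685041 * 1000
= 685.0408 mW/m^2

685.0408


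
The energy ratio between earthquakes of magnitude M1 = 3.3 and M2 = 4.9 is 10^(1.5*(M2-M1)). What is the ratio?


M2 - M1 = 4.9 - 3.3 = 1.6
1.5 * 1.6 = 2.4
ratio = 10^2.4 = 251.19

251.19


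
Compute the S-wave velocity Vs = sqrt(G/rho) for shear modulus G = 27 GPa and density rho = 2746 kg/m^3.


Convert G to Pa: G = 27e9 Pa
Compute G/rho = 27e9 / 2746 = 9832483.6125
Vs = sqrt(9832483.6125) = 3135.68 m/s

3135.68


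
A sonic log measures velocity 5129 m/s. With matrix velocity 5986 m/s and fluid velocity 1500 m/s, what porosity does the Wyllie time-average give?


1/V - 1/Vm = 1/5129 - 1/5986 = 2.791e-05
1/Vf - 1/Vm = 1/1500 - 1/5986 = 0.00049961
phi = 2.791e-05 / 0.00049961 = 0.0559

0.0559


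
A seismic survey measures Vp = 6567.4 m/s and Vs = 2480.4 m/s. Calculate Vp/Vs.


Vp/Vs = 6567.4 / 2480.4
= 2.6477

2.6477


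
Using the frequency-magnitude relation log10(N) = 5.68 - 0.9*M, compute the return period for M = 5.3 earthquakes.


log10(N) = 5.68 - 0.9*5.3 = 0.91
N = 10^0.91 = 8.128305
T = 1/N = 1/8.128305 = 0.123 years

0.123


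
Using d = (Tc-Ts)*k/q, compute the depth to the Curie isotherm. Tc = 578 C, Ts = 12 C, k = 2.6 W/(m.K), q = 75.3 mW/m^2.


T_Curie - T_surf = 578 - 12 = 566 C
Convert q to W/m^2: 75.3 mW/m^2 = 0.0753 W/m^2
d = 566 * 2.6 / 0.0753 = 19543.16 m

19543.16


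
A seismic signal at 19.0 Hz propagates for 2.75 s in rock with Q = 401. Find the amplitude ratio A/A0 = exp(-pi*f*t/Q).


pi*f*t/Q = pi*19.0*2.75/401 = 0.409347
A/A0 = exp(-0.409347) = 0.664084

0.664084


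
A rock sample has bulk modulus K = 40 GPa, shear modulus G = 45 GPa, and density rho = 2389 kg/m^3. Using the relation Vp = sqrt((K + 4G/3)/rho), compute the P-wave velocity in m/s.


First compute the effective modulus:
K + 4G/3 = 40e9 + 4*45e9/3 = 100000000000.0 Pa
Then divide by density:
100000000000.0 / 2389 = 41858518.2085 Pa/(kg/m^3)
Take the square root:
Vp = sqrt(41858518.2085) = 6469.82 m/s

6469.82


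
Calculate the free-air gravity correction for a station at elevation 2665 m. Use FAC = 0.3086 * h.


FAC = 0.3086 * h
= 0.3086 * 2665
= 822.419 mGal

822.419


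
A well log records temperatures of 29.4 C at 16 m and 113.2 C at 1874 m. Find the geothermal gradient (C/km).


dT = 113.2 - 29.4 = 83.8 C
dz = 1874 - 16 = 1858 m
gradient = dT/dz * 1000 = 83.8/1858 * 1000 = 45.1023 C/km

45.1023


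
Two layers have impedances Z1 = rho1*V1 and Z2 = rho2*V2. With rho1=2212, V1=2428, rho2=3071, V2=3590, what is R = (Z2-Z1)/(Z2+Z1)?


Z1 = 2212 * 2428 = 5370736
Z2 = 3071 * 3590 = 11024890
R = (11024890 - 5370736) / (11024890 + 5370736) = 5654154 / 16395626 = 0.3449

0.3449


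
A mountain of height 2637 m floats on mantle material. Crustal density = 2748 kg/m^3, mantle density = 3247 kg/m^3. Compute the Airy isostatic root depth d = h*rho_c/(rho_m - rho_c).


rho_m - rho_c = 3247 - 2748 = 499
d = 2637 * 2748 / 499
= 7246476 / 499
= 14522.0 m

14522.0


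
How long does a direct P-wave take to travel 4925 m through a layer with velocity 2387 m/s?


t = x / V
= 4925 / 2387
= 2.0633 s

2.0633


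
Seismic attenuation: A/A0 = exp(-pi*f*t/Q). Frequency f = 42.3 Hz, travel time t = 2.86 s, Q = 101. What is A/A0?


pi*f*t/Q = pi*42.3*2.86/101 = 3.763006
A/A0 = exp(-3.763006) = 0.023214

0.023214


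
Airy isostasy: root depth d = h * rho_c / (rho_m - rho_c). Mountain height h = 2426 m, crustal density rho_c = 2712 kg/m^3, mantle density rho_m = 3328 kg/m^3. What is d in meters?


rho_m - rho_c = 3328 - 2712 = 616
d = 2426 * 2712 / 616
= 6579312 / 616
= 10680.7 m

10680.7


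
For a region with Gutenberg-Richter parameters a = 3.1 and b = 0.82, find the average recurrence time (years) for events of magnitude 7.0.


log10(N) = 3.1 - 0.82*7.0 = -2.64
N = 10^-2.64 = 0.002291
T = 1/N = 1/0.002291 = 436.5158 years

436.5158


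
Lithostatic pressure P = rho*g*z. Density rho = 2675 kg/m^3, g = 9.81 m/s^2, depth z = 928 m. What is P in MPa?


P = rho * g * z / 1e6
= 2675 * 9.81 * 928 / 1e6
= 24352344.0 / 1e6
= 24.3523 MPa

24.3523


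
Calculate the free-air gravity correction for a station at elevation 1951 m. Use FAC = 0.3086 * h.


FAC = 0.3086 * h
= 0.3086 * 1951
= 602.0786 mGal

602.0786


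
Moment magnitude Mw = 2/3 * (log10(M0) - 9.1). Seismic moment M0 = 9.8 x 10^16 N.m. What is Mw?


log10(M0) = log10(9.8 x 10^16) = 16.9912
Mw = 2/3 * (16.9912 - 9.1)
= 2/3 * 7.8912
= 5.26

5.26


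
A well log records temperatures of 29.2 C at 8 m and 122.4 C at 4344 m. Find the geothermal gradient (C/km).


dT = 122.4 - 29.2 = 93.2 C
dz = 4344 - 8 = 4336 m
gradient = dT/dz * 1000 = 93.2/4336 * 1000 = 21.4945 C/km

21.4945


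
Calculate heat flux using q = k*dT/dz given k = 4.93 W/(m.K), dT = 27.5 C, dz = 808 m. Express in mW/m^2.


q = k * dT / dz * 1000
= 4.93 * 27.5 / 808 * 1000
= 0.167791 * 1000
= 167.7908 mW/m^2

167.7908
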